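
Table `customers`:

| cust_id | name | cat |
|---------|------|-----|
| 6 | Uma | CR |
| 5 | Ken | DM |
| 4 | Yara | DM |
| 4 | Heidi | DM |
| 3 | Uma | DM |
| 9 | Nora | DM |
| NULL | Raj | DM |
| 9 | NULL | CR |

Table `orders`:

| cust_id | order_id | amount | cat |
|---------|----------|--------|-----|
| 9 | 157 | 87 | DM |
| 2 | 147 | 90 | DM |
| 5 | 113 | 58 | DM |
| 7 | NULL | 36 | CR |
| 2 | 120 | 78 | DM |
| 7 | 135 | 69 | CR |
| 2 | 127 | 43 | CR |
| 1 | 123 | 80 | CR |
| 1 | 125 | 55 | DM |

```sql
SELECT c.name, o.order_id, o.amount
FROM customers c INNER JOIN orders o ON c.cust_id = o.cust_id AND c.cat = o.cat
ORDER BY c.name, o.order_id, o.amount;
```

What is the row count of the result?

2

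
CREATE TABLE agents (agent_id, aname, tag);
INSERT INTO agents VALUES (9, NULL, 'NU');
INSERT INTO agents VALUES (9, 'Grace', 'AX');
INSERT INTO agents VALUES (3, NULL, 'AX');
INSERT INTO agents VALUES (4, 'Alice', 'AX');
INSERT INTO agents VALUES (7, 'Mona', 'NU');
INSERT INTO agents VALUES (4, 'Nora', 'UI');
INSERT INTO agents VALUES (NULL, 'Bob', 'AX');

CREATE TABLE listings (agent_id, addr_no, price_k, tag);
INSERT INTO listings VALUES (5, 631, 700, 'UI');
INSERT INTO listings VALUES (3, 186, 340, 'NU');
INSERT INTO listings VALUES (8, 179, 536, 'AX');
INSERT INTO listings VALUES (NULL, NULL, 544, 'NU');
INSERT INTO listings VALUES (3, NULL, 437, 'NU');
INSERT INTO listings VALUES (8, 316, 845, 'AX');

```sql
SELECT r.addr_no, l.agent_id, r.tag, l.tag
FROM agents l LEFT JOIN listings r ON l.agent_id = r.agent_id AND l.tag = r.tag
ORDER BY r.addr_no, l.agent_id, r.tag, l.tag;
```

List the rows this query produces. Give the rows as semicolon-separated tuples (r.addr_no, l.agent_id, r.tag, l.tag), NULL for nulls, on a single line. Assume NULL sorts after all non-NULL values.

(NULL, 3, NULL, AX); (NULL, 4, NULL, AX); (NULL, 4, NULL, UI); (NULL, 7, NULL, NU); (NULL, 9, NULL, AX); (NULL, 9, NULL, NU); (NULL, NULL, NULL, AX)

LEFT JOIN keeps every row from `agents`; unmatched rows get NULL for `listings`'s columns.
Matching on l.agent_id = r.agent_id AND l.tag = r.tag. A NULL in a compared column never satisfies the condition.
- l[0] agent_id=9, tag=NU → no match; kept with NULLs on the r side.
- l[1] agent_id=9, tag=AX → no match; kept with NULLs on the r side.
- l[2] agent_id=3, tag=AX → no match; kept with NULLs on the r side.
- l[3] agent_id=4, tag=AX → no match; kept with NULLs on the r side.
- l[4] agent_id=7, tag=NU → no match; kept with NULLs on the r side.
- l[5] agent_id=4, tag=UI → no match; kept with NULLs on the r side.
- l[6] agent_id=NULL, tag=AX → no match; kept with NULLs on the r side.
After projecting and ordering:
r.addr_no | l.agent_id | r.tag | l.tag
NULL | 3 | NULL | AX
NULL | 4 | NULL | AX
NULL | 4 | NULL | UI
NULL | 7 | NULL | NU
NULL | 9 | NULL | AX
NULL | 9 | NULL | NU
NULL | NULL | NULL | AX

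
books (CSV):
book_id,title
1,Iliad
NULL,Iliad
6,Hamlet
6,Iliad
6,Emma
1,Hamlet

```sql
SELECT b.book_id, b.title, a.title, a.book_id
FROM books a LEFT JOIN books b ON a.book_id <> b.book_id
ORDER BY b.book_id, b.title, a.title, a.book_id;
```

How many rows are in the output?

LEFT JOIN keeps every row from `books a`; unmatched rows get NULL for `books b`'s columns.
Matching on a.book_id <> b.book_id. A NULL in a compared column never satisfies the condition.
Matched pairs: 12; unmatched a rows kept: 1.
Total: 12 matched + 1 padded = 13 rows.

13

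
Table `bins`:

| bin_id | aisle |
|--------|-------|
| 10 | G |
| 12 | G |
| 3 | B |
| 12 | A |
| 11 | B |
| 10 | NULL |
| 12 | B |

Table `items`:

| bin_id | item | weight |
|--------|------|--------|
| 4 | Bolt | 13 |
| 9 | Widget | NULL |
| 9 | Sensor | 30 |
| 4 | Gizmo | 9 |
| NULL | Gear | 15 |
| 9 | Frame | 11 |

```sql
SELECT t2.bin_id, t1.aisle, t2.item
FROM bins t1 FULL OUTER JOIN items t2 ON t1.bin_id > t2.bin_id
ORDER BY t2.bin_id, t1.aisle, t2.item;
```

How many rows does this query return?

32

FULL OUTER JOIN keeps every row from both sides; unmatched rows get NULL for the other side's columns.
Matching on t1.bin_id > t2.bin_id. A NULL in a compared column never satisfies the condition.
- t1 (bin_id=10) pairs with 5 row(s) of t2.
- t1 (bin_id=12) pairs with 5 row(s) of t2.
- t1 (bin_id=3) has no partner → padded with NULL.
- t1 (bin_id=12) pairs with 5 row(s) of t2.
- t1 (bin_id=11) pairs with 5 row(s) of t2.
- t1 (bin_id=10) pairs with 5 row(s) of t2.
- t1 (bin_id=12) pairs with 5 row(s) of t2.
- plus 1 unmatched t2 row(s), each kept with NULL t1 columns.
Total: 30 matched + 2 padded = 32 rows.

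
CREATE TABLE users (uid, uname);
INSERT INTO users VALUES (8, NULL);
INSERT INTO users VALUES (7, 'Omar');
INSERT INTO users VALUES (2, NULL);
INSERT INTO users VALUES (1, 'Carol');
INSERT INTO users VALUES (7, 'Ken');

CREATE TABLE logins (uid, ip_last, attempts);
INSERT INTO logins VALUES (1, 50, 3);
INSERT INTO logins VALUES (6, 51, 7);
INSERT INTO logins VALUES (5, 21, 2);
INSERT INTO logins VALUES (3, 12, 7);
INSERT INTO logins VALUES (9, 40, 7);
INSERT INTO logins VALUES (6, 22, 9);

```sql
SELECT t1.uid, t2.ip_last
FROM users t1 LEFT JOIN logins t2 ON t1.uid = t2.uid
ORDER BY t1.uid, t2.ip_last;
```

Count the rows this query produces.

5

LEFT JOIN keeps every row from `users`; unmatched rows get NULL for `logins`'s columns.
Matching on t1.uid = t2.uid.
- t1[0] uid=8 → no match; kept with NULLs on the t2 side.
- t1[1] uid=7 → no match; kept with NULLs on the t2 side.
- t1[2] uid=2 → no match; kept with NULLs on the t2 side.
- t1[3] uid=1 → 1 match(es) in t2 → 1 row(s).
- t1[4] uid=7 → no match; kept with NULLs on the t2 side.
Total: 1 matched + 4 padded = 5 rows.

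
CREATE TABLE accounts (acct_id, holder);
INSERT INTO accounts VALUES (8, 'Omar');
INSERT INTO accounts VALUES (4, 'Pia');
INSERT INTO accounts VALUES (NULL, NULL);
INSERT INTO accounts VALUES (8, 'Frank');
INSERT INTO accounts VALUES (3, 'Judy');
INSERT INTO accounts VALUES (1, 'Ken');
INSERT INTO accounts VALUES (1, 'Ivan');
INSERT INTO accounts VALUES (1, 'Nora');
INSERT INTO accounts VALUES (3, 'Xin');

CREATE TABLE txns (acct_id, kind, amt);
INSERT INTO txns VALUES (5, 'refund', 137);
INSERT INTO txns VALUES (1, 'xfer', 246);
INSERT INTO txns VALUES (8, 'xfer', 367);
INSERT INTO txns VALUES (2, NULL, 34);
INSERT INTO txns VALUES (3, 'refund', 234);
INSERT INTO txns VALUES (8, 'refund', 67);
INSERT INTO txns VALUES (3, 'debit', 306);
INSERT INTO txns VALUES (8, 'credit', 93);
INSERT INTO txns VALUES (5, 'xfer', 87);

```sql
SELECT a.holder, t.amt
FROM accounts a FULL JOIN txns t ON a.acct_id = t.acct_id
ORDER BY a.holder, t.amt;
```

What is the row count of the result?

18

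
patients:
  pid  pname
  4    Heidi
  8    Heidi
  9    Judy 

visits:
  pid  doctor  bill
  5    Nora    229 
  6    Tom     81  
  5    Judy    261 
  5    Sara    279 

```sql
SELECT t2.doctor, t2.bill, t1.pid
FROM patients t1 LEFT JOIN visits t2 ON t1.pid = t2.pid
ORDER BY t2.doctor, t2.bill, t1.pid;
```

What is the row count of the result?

3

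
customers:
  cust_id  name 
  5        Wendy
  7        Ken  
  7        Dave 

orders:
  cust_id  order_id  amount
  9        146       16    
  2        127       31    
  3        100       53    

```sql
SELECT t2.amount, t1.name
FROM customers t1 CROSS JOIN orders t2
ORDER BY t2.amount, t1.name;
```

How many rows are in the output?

CROSS JOIN pairs every row of `customers` with every row of `orders`: 3 × 3 = 9 rows.

9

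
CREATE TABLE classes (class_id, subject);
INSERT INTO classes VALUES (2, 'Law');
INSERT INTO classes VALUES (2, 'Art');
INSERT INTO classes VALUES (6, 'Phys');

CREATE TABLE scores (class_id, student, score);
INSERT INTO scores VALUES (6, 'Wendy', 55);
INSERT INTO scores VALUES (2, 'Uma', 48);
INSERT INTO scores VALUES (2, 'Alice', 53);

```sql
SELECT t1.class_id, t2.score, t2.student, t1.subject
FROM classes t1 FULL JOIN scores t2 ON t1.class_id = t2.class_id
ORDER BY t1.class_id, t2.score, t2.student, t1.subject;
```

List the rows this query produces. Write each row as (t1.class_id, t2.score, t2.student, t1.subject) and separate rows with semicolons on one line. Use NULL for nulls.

FULL OUTER JOIN keeps every row from both sides; unmatched rows get NULL for the other side's columns.
Matching on t1.class_id = t2.class_id.
- t1 (class_id=2) pairs with 2 row(s) of t2.
- t1 (class_id=2) pairs with 2 row(s) of t2.
- t1 (class_id=6) pairs with 1 row(s) of t2.
After projecting and ordering:
t1.class_id | t2.score | t2.student | t1.subject
2 | 48 | Uma | Art
2 | 48 | Uma | Law
2 | 53 | Alice | Art
2 | 53 | Alice | Law
6 | 55 | Wendy | Phys

(2, 48, Uma, Art); (2, 48, Uma, Law); (2, 53, Alice, Art); (2, 53, Alice, Law); (6, 55, Wendy, Phys)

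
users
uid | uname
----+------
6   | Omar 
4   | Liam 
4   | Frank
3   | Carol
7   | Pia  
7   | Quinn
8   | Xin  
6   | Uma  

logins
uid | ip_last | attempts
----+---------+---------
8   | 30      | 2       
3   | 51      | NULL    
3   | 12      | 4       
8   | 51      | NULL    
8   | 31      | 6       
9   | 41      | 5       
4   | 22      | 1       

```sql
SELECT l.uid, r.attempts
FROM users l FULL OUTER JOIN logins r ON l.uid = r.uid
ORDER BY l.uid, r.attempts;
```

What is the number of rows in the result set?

12

FULL OUTER JOIN keeps every row from both sides; unmatched rows get NULL for the other side's columns.
Matching on l.uid = r.uid.
- l row (uid=6): no match → kept, r columns NULL.
- l row (uid=4): matches 1 r row(s) → 1 output row(s).
- l row (uid=4): matches 1 r row(s) → 1 output row(s).
- l row (uid=3): matches 2 r row(s) → 2 output row(s).
- l row (uid=7): no match → kept, r columns NULL.
- l row (uid=7): no match → kept, r columns NULL.
- l row (uid=8): matches 3 r row(s) → 3 output row(s).
- l row (uid=6): no match → kept, r columns NULL.
- plus 1 unmatched r row(s), each kept with NULL l columns.
Total: 7 matched + 5 padded = 12 rows.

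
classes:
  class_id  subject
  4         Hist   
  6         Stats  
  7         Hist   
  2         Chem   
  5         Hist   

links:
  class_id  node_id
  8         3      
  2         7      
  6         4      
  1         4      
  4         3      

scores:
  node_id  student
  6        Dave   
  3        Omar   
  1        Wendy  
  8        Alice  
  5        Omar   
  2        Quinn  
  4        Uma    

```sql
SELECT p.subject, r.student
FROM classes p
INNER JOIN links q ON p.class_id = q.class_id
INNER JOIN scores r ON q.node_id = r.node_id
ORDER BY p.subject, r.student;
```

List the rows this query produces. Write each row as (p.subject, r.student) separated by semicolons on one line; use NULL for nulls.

(Hist, Omar); (Stats, Uma)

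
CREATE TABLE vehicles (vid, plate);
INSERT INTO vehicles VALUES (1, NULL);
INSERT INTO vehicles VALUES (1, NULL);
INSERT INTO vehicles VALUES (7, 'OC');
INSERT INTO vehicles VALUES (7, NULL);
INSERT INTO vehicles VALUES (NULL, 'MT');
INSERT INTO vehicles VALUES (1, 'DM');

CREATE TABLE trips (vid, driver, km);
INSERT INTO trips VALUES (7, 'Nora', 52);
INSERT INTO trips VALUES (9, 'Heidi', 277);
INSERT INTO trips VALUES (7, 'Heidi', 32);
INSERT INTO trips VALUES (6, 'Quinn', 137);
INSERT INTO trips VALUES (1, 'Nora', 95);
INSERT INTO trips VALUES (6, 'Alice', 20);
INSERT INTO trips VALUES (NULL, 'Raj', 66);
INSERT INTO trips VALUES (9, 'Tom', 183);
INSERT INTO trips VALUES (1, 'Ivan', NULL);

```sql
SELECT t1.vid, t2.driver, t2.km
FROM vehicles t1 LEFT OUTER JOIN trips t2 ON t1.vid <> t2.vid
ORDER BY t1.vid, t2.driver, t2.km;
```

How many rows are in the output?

31

LEFT JOIN keeps every row from `vehicles`; unmatched rows get NULL for `trips`'s columns.
Matching on t1.vid <> t2.vid. A NULL in a compared column never satisfies the condition.
Matched pairs: 30; unmatched t1 rows kept: 1.
Total: 30 matched + 1 padded = 31 rows.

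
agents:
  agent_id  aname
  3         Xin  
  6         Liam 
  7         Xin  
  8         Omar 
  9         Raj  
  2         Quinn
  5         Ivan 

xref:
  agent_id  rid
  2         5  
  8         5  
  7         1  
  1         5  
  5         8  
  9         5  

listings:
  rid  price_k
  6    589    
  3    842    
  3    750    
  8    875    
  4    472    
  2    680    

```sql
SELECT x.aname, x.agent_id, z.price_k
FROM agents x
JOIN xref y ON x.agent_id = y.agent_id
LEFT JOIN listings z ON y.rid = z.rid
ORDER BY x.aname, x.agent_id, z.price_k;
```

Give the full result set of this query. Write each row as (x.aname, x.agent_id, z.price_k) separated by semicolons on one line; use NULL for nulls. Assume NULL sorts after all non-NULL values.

Joins associate left-to-right: agents INNER JOIN xref on agent_id gives 5 intermediate row(s).
Then LEFT JOIN `listings z` on rid: each of those 5 rows is kept; rows whose y.rid has no match in z get NULL for z's columns.

(Ivan, 5, 875); (Omar, 8, NULL); (Quinn, 2, NULL); (Raj, 9, NULL); (Xin, 7, NULL)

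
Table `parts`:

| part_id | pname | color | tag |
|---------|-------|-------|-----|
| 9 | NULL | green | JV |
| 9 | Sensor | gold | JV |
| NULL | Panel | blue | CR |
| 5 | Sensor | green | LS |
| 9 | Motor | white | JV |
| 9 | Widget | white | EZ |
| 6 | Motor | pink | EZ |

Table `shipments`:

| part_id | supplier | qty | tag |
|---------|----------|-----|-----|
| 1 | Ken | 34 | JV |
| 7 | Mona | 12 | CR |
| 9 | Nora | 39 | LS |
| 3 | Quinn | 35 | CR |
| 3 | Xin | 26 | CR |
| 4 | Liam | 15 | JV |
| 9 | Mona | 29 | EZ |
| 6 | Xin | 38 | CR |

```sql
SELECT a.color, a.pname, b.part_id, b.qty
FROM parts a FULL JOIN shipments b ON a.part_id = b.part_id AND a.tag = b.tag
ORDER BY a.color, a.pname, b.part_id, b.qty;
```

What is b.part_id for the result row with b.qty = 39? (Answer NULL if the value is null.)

FULL OUTER JOIN keeps every row from both sides; unmatched rows get NULL for the other side's columns.
Matching on a.part_id = b.part_id AND a.tag = b.tag. A NULL in a compared column never satisfies the condition.
- a (part_id=9, tag=JV) has no partner → padded with NULL.
- a (part_id=9, tag=JV) has no partner → padded with NULL.
- a (part_id=NULL, tag=CR) has no partner → padded with NULL.
- a (part_id=5, tag=LS) has no partner → padded with NULL.
- a (part_id=9, tag=JV) has no partner → padded with NULL.
- a (part_id=9, tag=EZ) pairs with 1 row(s) of b.
- a (part_id=6, tag=EZ) has no partner → padded with NULL.
- 7 row(s) from b found no a partner → padded with NULL.

9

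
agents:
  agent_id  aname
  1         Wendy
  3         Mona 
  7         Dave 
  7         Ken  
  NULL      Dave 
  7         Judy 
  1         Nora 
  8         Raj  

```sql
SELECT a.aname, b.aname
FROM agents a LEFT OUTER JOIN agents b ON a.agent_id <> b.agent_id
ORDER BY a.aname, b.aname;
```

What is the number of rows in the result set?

LEFT JOIN keeps every row from `agents a`; unmatched rows get NULL for `agents b`'s columns.
Matching on a.agent_id <> b.agent_id. A NULL in a compared column never satisfies the condition.
Matched pairs: 34; unmatched a rows kept: 1.
Total: 34 matched + 1 padded = 35 rows.

35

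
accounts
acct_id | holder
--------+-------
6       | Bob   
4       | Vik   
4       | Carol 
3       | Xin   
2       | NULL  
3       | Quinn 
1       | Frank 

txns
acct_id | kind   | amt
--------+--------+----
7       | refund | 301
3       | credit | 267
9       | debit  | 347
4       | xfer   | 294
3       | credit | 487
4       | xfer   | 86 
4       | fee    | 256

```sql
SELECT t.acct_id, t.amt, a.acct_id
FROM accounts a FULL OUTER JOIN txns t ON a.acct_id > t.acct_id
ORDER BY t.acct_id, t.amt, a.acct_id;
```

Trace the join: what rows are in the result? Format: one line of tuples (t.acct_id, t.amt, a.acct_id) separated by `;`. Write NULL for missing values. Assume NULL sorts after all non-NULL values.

FULL OUTER JOIN keeps every row from both sides; unmatched rows get NULL for the other side's columns.
Matching on a.acct_id > t.acct_id.
Matched pairs: 9; unmatched a rows kept: 4; unmatched t rows kept: 2.

(3, 267, 4); (3, 267, 4); (3, 267, 6); (3, 487, 4); (3, 487, 4); (3, 487, 6); (4, 86, 6); (4, 256, 6); (4, 294, 6); (7, 301, NULL); (9, 347, NULL); (NULL, NULL, 1); (NULL, NULL, 2); (NULL, NULL, 3); (NULL, NULL, 3)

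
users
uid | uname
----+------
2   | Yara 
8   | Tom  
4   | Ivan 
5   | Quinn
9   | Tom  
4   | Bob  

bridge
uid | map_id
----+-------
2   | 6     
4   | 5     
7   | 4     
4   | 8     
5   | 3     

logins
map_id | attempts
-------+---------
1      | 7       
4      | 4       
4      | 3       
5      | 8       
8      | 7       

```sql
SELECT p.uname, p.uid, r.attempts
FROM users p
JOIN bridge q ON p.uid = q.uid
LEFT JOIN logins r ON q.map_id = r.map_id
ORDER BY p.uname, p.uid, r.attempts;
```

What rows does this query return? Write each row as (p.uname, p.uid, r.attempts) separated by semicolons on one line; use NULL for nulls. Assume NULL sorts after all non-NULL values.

(Bob, 4, 7); (Bob, 4, 8); (Ivan, 4, 7); (Ivan, 4, 8); (Quinn, 5, NULL); (Yara, 2, NULL)

Step 1 — p INNER JOIN q on uid → 6 row(s).
Then LEFT JOIN `logins r` on map_id: each of those 6 rows is kept; rows whose q.map_id has no match in r get NULL for r's columns.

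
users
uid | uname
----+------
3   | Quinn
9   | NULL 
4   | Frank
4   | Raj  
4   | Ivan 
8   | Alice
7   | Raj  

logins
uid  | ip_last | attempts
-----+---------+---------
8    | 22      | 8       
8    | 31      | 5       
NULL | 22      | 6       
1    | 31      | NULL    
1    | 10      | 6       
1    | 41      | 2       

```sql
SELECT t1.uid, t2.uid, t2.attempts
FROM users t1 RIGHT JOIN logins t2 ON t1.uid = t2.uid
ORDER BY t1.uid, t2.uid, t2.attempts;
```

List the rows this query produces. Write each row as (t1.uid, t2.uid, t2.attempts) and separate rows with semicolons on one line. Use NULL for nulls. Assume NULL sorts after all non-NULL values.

(8, 8, 5); (8, 8, 8); (NULL, 1, 2); (NULL, 1, 6); (NULL, 1, NULL); (NULL, NULL, 6)

RIGHT JOIN keeps every row from `logins`; unmatched rows get NULL for `users`'s columns.
Matching on t1.uid = t2.uid. A NULL in a compared column never satisfies the condition.
- t1[0] uid=3 → no match.
- t1[1] uid=9 → no match.
- t1[2] uid=4 → no match.
- t1[3] uid=4 → no match.
- t1[4] uid=4 → no match.
- t1[5] uid=8 → 2 match(es) in t2 → 2 row(s).
- t1[6] uid=7 → no match.
- plus 4 unmatched t2 row(s), each kept with NULL t1 columns.
After projecting and ordering:
t1.uid | t2.uid | t2.attempts
8 | 8 | 5
8 | 8 | 8
NULL | 1 | 2
NULL | 1 | 6
NULL | 1 | NULL
NULL | NULL | 6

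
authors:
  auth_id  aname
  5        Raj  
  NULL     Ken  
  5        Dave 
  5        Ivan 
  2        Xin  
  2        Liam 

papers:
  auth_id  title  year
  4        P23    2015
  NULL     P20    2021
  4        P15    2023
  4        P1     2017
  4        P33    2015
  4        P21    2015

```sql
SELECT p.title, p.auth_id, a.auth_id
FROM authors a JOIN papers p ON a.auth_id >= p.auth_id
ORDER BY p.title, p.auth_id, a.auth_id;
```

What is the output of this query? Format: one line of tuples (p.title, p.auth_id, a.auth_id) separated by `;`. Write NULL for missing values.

(P1, 4, 5); (P1, 4, 5); (P1, 4, 5); (P15, 4, 5); (P15, 4, 5); (P15, 4, 5); (P21, 4, 5); (P21, 4, 5); (P21, 4, 5); (P23, 4, 5); (P23, 4, 5); (P23, 4, 5); (P33, 4, 5); (P33, 4, 5); (P33, 4, 5)

INNER JOIN keeps only pairs where the ON condition holds.
Matching on a.auth_id >= p.auth_id. A NULL in a compared column never satisfies the condition.
- a row (auth_id=5): matches 5 p row(s) → 5 output row(s).
- a row (auth_id=NULL): no match → dropped.
- a row (auth_id=5): matches 5 p row(s) → 5 output row(s).
- a row (auth_id=5): matches 5 p row(s) → 5 output row(s).
- a row (auth_id=2): no match → dropped.
- a row (auth_id=2): no match → dropped.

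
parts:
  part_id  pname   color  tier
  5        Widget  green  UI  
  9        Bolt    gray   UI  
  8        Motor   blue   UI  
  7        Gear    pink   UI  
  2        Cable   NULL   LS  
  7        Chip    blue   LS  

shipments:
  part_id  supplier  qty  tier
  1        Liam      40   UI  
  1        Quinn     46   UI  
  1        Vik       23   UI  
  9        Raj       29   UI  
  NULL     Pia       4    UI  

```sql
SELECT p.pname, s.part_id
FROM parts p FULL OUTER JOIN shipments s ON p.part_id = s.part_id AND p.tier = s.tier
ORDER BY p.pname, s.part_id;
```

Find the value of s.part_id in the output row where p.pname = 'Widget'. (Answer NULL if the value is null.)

FULL OUTER JOIN keeps every row from both sides; unmatched rows get NULL for the other side's columns.
Matching on p.part_id = s.part_id AND p.tier = s.tier. A NULL in a compared column never satisfies the condition.
Matched pairs: 1; unmatched p rows kept: 5; unmatched s rows kept: 4.

NULL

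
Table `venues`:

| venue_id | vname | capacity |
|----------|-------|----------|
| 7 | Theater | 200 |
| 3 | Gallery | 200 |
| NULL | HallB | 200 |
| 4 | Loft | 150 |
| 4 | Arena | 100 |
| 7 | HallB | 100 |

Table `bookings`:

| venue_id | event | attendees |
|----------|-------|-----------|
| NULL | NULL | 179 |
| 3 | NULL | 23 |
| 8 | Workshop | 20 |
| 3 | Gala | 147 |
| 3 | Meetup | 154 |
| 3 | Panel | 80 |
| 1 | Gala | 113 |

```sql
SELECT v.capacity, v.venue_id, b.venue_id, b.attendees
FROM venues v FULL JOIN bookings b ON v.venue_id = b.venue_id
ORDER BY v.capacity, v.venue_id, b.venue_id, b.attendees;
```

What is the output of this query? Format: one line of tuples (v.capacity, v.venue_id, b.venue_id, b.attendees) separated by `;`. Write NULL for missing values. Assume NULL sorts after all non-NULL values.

(100, 4, NULL, NULL); (100, 7, NULL, NULL); (150, 4, NULL, NULL); (200, 3, 3, 23); (200, 3, 3, 80); (200, 3, 3, 147); (200, 3, 3, 154); (200, 7, NULL, NULL); (200, NULL, NULL, NULL); (NULL, NULL, 1, 113); (NULL, NULL, 8, 20); (NULL, NULL, NULL, 179)

FULL OUTER JOIN keeps every row from both sides; unmatched rows get NULL for the other side's columns.
Matching on v.venue_id = b.venue_id. A NULL in a compared column never satisfies the condition.
- v row (venue_id=7): no match → kept, b columns NULL.
- v row (venue_id=3): matches 4 b row(s) → 4 output row(s).
- v row (venue_id=NULL): no match → kept, b columns NULL.
- v row (venue_id=4): no match → kept, b columns NULL.
- v row (venue_id=4): no match → kept, b columns NULL.
- v row (venue_id=7): no match → kept, b columns NULL.
- 3 b row(s) had no v match → kept, v columns NULL.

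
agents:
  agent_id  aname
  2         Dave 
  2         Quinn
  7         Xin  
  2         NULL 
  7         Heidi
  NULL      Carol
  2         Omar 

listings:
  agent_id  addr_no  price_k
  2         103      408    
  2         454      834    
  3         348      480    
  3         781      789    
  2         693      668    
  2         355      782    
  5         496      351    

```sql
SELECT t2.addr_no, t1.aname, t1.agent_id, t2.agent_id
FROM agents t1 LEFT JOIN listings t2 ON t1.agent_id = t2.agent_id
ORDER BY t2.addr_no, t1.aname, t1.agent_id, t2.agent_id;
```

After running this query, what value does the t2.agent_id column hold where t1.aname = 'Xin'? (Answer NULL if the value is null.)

NULL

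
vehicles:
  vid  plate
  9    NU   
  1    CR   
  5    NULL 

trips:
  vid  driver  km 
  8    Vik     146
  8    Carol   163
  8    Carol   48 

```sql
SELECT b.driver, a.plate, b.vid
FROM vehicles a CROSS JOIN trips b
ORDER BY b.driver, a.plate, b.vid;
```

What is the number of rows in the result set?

9

CROSS JOIN pairs every row of `vehicles` with every row of `trips`: 3 × 3 = 9 rows.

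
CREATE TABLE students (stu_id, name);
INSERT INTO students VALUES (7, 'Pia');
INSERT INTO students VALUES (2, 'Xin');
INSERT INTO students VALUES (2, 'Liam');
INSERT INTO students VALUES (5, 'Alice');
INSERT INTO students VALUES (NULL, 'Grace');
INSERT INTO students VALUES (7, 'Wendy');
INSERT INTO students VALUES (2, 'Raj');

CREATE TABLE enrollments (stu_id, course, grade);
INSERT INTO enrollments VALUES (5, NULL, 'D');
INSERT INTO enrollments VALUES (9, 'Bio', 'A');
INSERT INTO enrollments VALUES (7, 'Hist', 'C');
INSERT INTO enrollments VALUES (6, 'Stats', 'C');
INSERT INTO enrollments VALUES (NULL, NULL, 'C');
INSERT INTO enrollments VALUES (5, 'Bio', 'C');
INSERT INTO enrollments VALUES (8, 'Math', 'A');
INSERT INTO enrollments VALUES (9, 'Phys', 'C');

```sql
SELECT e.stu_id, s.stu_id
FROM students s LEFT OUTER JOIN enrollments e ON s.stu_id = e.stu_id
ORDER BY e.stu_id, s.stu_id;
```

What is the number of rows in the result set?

8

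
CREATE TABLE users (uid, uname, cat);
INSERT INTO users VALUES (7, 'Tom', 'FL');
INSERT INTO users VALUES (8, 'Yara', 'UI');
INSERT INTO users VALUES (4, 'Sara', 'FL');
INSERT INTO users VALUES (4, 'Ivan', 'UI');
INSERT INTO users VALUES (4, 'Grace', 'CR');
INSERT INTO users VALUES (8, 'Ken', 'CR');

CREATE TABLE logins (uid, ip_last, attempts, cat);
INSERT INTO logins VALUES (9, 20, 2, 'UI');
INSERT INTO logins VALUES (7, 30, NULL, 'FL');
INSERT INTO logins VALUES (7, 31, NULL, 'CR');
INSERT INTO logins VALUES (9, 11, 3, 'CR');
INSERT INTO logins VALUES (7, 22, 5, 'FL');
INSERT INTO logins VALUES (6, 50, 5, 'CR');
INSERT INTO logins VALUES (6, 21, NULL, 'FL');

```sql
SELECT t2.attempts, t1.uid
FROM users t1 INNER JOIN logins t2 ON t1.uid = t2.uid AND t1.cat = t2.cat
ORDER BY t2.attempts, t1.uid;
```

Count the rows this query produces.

2

INNER JOIN keeps only pairs where the ON condition holds.
Matching on t1.uid = t2.uid AND t1.cat = t2.cat.
- t1 row (uid=7, cat=FL): matches 2 t2 row(s) → 2 output row(s).
- t1 row (uid=8, cat=UI): no match → dropped.
- t1 row (uid=4, cat=FL): no match → dropped.
- t1 row (uid=4, cat=UI): no match → dropped.
- t1 row (uid=4, cat=CR): no match → dropped.
- t1 row (uid=8, cat=CR): no match → dropped.
Total: 2 rows.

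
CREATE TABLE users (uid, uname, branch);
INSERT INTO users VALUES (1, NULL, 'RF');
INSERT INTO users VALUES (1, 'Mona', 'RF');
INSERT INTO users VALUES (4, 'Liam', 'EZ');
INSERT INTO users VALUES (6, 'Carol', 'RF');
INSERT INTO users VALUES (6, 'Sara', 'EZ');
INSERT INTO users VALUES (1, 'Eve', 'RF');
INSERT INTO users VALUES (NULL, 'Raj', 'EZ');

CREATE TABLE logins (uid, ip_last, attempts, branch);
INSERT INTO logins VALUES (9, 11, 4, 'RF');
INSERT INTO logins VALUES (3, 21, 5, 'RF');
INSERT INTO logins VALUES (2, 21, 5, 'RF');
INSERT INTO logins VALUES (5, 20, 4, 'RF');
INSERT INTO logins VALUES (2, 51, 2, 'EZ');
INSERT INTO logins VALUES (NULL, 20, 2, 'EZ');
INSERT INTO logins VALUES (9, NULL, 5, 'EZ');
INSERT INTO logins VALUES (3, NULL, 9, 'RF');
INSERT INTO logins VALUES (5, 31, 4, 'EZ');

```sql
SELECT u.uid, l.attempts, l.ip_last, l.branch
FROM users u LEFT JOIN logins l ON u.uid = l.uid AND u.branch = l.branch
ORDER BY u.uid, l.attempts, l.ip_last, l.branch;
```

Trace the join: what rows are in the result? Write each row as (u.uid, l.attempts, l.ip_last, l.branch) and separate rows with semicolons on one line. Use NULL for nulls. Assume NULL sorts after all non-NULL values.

(1, NULL, NULL, NULL); (1, NULL, NULL, NULL); (1, NULL, NULL, NULL); (4, NULL, NULL, NULL); (6, NULL, NULL, NULL); (6, NULL, NULL, NULL); (NULL, NULL, NULL, NULL)

LEFT JOIN keeps every row from `users`; unmatched rows get NULL for `logins`'s columns.
Matching on u.uid = l.uid AND u.branch = l.branch. A NULL in a compared column never satisfies the condition.
Matched pairs: 0; unmatched u rows kept: 7.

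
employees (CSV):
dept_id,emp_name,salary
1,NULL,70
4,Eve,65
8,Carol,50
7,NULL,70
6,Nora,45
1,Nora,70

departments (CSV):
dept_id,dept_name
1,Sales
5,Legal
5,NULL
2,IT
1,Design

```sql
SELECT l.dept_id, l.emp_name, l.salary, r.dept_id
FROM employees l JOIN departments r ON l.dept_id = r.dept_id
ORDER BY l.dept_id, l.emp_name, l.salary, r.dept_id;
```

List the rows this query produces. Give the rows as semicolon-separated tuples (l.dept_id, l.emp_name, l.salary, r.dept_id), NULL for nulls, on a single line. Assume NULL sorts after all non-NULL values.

INNER JOIN keeps only pairs where the ON condition holds.
Matching on l.dept_id = r.dept_id.
Matched pairs: 4.

(1, Nora, 70, 1); (1, Nora, 70, 1); (1, NULL, 70, 1); (1, NULL, 70, 1)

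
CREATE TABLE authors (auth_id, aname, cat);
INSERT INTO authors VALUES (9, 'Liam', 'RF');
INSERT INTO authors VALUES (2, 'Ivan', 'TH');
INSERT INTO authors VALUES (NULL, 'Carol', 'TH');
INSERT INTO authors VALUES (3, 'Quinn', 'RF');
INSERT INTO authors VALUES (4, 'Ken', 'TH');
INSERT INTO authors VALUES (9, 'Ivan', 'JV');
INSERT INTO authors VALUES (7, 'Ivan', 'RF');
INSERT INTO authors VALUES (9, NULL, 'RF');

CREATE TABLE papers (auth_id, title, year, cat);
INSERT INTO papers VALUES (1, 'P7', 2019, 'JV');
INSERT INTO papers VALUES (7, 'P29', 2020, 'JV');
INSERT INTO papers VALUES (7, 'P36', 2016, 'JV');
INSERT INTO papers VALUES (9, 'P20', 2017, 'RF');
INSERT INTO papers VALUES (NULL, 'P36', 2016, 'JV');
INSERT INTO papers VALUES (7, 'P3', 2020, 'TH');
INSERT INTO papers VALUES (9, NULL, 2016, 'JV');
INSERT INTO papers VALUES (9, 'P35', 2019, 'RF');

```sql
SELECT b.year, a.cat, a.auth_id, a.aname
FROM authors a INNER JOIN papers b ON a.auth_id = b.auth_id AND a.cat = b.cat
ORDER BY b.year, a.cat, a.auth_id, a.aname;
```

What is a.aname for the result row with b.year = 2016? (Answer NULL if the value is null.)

INNER JOIN keeps only pairs where the ON condition holds.
Matching on a.auth_id = b.auth_id AND a.cat = b.cat. A NULL in a compared column never satisfies the condition.
- a row (auth_id=9, cat=RF): matches 2 b row(s) → 2 output row(s).
- a row (auth_id=2, cat=TH): no match → dropped.
- a row (auth_id=NULL, cat=TH): no match → dropped.
- a row (auth_id=3, cat=RF): no match → dropped.
- a row (auth_id=4, cat=TH): no match → dropped.
- a row (auth_id=9, cat=JV): matches 1 b row(s) → 1 output row(s).
- a row (auth_id=7, cat=RF): no match → dropped.
- a row (auth_id=9, cat=RF): matches 2 b row(s) → 2 output row(s).

Ivan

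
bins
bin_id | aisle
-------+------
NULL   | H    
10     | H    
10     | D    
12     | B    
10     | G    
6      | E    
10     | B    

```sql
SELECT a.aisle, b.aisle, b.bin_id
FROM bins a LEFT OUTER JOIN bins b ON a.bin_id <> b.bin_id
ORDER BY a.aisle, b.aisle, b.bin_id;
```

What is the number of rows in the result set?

19

LEFT JOIN keeps every row from `bins a`; unmatched rows get NULL for `bins b`'s columns.
Matching on a.bin_id <> b.bin_id. A NULL in a compared column never satisfies the condition.
Matched pairs: 18; unmatched a rows kept: 1.
Total: 18 matched + 1 padded = 19 rows.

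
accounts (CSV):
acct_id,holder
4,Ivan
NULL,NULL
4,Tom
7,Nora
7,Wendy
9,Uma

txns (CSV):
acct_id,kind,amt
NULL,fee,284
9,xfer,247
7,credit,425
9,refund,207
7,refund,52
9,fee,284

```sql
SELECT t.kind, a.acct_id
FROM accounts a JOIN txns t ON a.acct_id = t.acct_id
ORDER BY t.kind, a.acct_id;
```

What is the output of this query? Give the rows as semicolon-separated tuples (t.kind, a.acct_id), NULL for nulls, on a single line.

(credit, 7); (credit, 7); (fee, 9); (refund, 7); (refund, 7); (refund, 9); (xfer, 9)

INNER JOIN keeps only pairs where the ON condition holds.
Matching on a.acct_id = t.acct_id. A NULL in a compared column never satisfies the condition.
- a[0] acct_id=4 → no match; dropped.
- a[1] acct_id=NULL → no match; dropped.
- a[2] acct_id=4 → no match; dropped.
- a[3] acct_id=7 → 2 match(es) in t → 2 row(s).
- a[4] acct_id=7 → 2 match(es) in t → 2 row(s).
- a[5] acct_id=9 → 3 match(es) in t → 3 row(s).
After projecting and ordering:
t.kind | a.acct_id
credit | 7
credit | 7
fee | 9
refund | 7
refund | 7
refund | 9
xfer | 9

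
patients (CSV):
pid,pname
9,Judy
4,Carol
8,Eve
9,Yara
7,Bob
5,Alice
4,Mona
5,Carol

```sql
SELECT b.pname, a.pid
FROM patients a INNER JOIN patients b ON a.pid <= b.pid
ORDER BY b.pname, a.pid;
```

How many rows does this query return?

INNER JOIN keeps only pairs where the ON condition holds.
Matching on a.pid <= b.pid.
- a[0] pid=9 → 2 match(es) in b → 2 row(s).
- a[1] pid=4 → 8 match(es) in b → 8 row(s).
- a[2] pid=8 → 3 match(es) in b → 3 row(s).
- a[3] pid=9 → 2 match(es) in b → 2 row(s).
- a[4] pid=7 → 4 match(es) in b → 4 row(s).
- a[5] pid=5 → 6 match(es) in b → 6 row(s).
- a[6] pid=4 → 8 match(es) in b → 8 row(s).
- a[7] pid=5 → 6 match(es) in b → 6 row(s).
Total: 39 rows.

39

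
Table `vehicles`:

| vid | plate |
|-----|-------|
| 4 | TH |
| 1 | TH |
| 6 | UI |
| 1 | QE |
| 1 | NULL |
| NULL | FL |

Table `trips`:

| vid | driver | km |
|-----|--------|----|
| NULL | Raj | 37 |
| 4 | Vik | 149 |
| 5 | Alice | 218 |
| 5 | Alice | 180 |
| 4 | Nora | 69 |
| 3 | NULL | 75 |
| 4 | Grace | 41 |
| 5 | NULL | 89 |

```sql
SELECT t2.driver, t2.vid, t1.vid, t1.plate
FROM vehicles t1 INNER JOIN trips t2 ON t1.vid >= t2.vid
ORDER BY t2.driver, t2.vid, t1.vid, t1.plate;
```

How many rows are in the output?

11

INNER JOIN keeps only pairs where the ON condition holds.
Matching on t1.vid >= t2.vid. A NULL in a compared column never satisfies the condition.
- t1[0] vid=4 → 4 match(es) in t2 → 4 row(s).
- t1[1] vid=1 → no match; dropped.
- t1[2] vid=6 → 7 match(es) in t2 → 7 row(s).
- t1[3] vid=1 → no match; dropped.
- t1[4] vid=1 → no match; dropped.
- t1[5] vid=NULL → no match; dropped.
Total: 11 rows.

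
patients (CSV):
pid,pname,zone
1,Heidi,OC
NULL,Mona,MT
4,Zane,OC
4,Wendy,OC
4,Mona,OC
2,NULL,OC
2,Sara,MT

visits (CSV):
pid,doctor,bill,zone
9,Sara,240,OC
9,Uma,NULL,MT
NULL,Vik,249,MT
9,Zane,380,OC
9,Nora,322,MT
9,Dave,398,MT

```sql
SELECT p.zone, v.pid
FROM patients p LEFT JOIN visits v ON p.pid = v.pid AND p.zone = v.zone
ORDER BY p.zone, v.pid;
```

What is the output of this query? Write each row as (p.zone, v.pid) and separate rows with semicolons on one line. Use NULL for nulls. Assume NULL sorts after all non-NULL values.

LEFT JOIN keeps every row from `patients`; unmatched rows get NULL for `visits`'s columns.
Matching on p.pid = v.pid AND p.zone = v.zone. A NULL in a compared column never satisfies the condition.
- p (pid=1, zone=OC) has no partner → padded with NULL.
- p (pid=NULL, zone=MT) has no partner → padded with NULL.
- p (pid=4, zone=OC) has no partner → padded with NULL.
- p (pid=4, zone=OC) has no partner → padded with NULL.
- p (pid=4, zone=OC) has no partner → padded with NULL.
- p (pid=2, zone=OC) has no partner → padded with NULL.
- p (pid=2, zone=MT) has no partner → padded with NULL.
After projecting and ordering:
p.zone | v.pid
MT | NULL
MT | NULL
OC | NULL
OC | NULL
OC | NULL
OC | NULL
OC | NULL

(MT, NULL); (MT, NULL); (OC, NULL); (OC, NULL); (OC, NULL); (OC, NULL); (OC, NULL)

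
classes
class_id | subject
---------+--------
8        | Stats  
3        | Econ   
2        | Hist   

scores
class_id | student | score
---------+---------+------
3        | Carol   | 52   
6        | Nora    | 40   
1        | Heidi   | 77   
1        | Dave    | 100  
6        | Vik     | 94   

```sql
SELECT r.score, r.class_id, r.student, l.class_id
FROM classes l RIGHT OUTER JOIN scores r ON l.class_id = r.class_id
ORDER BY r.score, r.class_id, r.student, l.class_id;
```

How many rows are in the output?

RIGHT JOIN keeps every row from `scores`; unmatched rows get NULL for `classes`'s columns.
Matching on l.class_id = r.class_id.
Matched pairs: 1; unmatched r rows kept: 4.
Total: 1 matched + 4 padded = 5 rows.

5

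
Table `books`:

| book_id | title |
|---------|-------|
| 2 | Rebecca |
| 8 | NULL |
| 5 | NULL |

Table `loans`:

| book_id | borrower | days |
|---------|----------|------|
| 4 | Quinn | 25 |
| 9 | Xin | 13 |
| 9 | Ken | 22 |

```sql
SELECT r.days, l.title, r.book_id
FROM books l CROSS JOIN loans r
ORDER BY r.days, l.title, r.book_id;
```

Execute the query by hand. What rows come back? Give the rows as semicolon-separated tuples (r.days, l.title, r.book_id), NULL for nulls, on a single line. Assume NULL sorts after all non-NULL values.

CROSS JOIN pairs every row of `books` with every row of `loans`: 3 × 3 = 9 rows.
After projecting and ordering:
r.days | l.title | r.book_id
13 | Rebecca | 9
13 | NULL | 9
13 | NULL | 9
22 | Rebecca | 9
22 | NULL | 9
22 | NULL | 9
25 | Rebecca | 4
25 | NULL | 4
25 | NULL | 4

(13, Rebecca, 9); (13, NULL, 9); (13, NULL, 9); (22, Rebecca, 9); (22, NULL, 9); (22, NULL, 9); (25, Rebecca, 4); (25, NULL, 4); (25, NULL, 4)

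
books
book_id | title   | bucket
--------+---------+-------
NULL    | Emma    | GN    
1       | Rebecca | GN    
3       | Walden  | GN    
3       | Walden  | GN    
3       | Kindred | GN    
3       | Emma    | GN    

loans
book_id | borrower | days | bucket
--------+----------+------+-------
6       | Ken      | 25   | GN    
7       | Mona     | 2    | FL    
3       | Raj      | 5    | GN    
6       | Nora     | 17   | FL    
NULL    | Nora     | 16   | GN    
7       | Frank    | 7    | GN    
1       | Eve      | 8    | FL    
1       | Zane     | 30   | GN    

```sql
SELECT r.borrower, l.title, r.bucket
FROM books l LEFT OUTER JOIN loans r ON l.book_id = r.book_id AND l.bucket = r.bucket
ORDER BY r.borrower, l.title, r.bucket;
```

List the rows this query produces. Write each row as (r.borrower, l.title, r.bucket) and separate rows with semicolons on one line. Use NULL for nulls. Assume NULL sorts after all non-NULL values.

LEFT JOIN keeps every row from `books`; unmatched rows get NULL for `loans`'s columns.
Matching on l.book_id = r.book_id AND l.bucket = r.bucket. A NULL in a compared column never satisfies the condition.
- l row (book_id=NULL, bucket=GN): no match → kept, r columns NULL.
- l row (book_id=1, bucket=GN): matches 1 r row(s) → 1 output row(s).
- l row (book_id=3, bucket=GN): matches 1 r row(s) → 1 output row(s).
- l row (book_id=3, bucket=GN): matches 1 r row(s) → 1 output row(s).
- l row (book_id=3, bucket=GN): matches 1 r row(s) → 1 output row(s).
- l row (book_id=3, bucket=GN): matches 1 r row(s) → 1 output row(s).
After projecting and ordering:
r.borrower | l.title | r.bucket
Raj | Emma | GN
Raj | Kindred | GN
Raj | Walden | GN
Raj | Walden | GN
Zane | Rebecca | GN
NULL | Emma | NULL

(Raj, Emma, GN); (Raj, Kindred, GN); (Raj, Walden, GN); (Raj, Walden, GN); (Zane, Rebecca, GN); (NULL, Emma, NULL)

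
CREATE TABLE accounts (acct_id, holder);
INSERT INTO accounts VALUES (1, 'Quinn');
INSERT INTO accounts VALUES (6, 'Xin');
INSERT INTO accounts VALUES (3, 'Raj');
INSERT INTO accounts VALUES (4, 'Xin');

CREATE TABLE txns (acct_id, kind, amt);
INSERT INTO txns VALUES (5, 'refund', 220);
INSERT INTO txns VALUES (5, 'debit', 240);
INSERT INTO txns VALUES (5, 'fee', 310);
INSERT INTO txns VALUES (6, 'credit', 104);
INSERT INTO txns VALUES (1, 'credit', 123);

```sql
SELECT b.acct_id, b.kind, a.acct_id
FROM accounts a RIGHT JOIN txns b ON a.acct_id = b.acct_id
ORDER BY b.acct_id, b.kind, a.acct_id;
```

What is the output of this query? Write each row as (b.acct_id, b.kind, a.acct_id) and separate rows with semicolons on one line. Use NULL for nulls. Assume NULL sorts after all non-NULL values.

RIGHT JOIN keeps every row from `txns`; unmatched rows get NULL for `accounts`'s columns.
Matching on a.acct_id = b.acct_id.
- acct_id=1: 1 matching b row(s), so 1 row(s) emitted.
- acct_id=6: 1 matching b row(s), so 1 row(s) emitted.
- acct_id=3: no matching b row.
- acct_id=4: no matching b row.
- plus 3 unmatched b row(s), each kept with NULL a columns.
After projecting and ordering:
b.acct_id | b.kind | a.acct_id
1 | credit | 1
5 | debit | NULL
5 | fee | NULL
5 | refund | NULL
6 | credit | 6

(1, credit, 1); (5, debit, NULL); (5, fee, NULL); (5, refund, NULL); (6, credit, 6)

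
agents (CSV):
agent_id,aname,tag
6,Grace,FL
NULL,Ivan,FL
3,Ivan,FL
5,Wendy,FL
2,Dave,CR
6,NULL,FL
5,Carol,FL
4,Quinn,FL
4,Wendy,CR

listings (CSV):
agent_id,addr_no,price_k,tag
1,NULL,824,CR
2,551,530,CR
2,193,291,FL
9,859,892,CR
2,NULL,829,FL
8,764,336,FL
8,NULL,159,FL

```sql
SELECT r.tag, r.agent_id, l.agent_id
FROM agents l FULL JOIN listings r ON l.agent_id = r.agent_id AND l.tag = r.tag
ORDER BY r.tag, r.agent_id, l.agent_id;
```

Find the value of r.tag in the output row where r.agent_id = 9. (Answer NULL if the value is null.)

FULL OUTER JOIN keeps every row from both sides; unmatched rows get NULL for the other side's columns.
Matching on l.agent_id = r.agent_id AND l.tag = r.tag. A NULL in a compared column never satisfies the condition.
- agent_id=6, tag=FL: no r row matches, row kept with r columns NULL.
- agent_id=NULL, tag=FL: no r row matches, row kept with r columns NULL.
- agent_id=3, tag=FL: no r row matches, row kept with r columns NULL.
- agent_id=5, tag=FL: no r row matches, row kept with r columns NULL.
- agent_id=2, tag=CR: 1 matching r row(s), so 1 row(s) emitted.
- agent_id=6, tag=FL: no r row matches, row kept with r columns NULL.
- agent_id=5, tag=FL: no r row matches, row kept with r columns NULL.
- agent_id=4, tag=FL: no r row matches, row kept with r columns NULL.
- agent_id=4, tag=CR: no r row matches, row kept with r columns NULL.
- 6 r row(s) had no l match → kept, l columns NULL.

CR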